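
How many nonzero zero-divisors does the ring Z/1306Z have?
In Z/1306Z each nonzero element is either a unit (gcd with 1306 is 1) or a zero-divisor (gcd > 1). The number of units is φ(1306): factorise 1306 = 2 · 653, so φ(1306) = (2 − 1) · (653 − 1) = 1 · 652 = 652. The nonzero elements number 1306 − 1 = 1305. Hence the nonzero zero-divisors number 1305 − 652 = 653.

Final answer: Z/1306Z has 653 nonzero zero-divisors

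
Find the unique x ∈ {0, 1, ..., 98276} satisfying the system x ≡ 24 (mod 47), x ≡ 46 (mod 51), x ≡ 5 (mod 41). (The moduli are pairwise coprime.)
x ≡ 92050 (mod 98277); the representative in [0, 98277) is 92050

The moduli 47, 51, 41 are pairwise coprime, so by the CRT there is a unique solution mod 47·51·41 = 98277.
Solve by successive substitution. Start with x ≡ 24 (mod 47).
  Combine with x ≡ 46 (mod 51): write x = 24 + 47·t and require 24 + 47·t ≡ 46 (mod 51), i.e. 47·t ≡ 46 − 24 ≡ 22 (mod 51). Since 47^(−1) ≡ 38 (mod 51), t ≡ 38·22 ≡ 20 (mod 51). So x ≡ 24 + 47·20 = 964 (mod 2397).
  Combine with x ≡ 5 (mod 41): write x = 964 + 2397·t and require 964 + 2397·t ≡ 5 (mod 41), i.e. 2397·t ≡ 5 − 964 ≡ 25 (mod 41). Since 2397^(−1) ≡ 13 (mod 41) (2397 ≡ 19 (mod 41)), t ≡ 13·25 ≡ 38 (mod 41). So x ≡ 964 + 2397·38 = 92050 (mod 98277).
Unique solution in [0, 98277): x = 92050.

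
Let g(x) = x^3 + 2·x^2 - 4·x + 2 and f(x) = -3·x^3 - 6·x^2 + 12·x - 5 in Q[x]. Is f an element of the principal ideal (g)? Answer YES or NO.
NO

In Q[x] the ideal (g) consists of all multiples of g, so f ∈ (g) iff g | f, i.e. iff the remainder of f on division by g is 0. Divide f by g (g is monic, so eliminate the leading term of the running remainder at each step):
  leading term -3·x^3: subtract (-3)·g(x) = -3·x^3 - 6·x^2 + 12·x - 6, leaving 1
The remainder r(x) = 1 ≠ 0 (and deg r < deg g), so g ∤ f, i.e. f ∉ (g).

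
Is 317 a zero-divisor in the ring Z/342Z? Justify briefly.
NO

gcd(317, 342) = 1, so 317 is a unit in Z/342Z (it has a multiplicative inverse). A unit cannot be a zero-divisor: if 317·b ≡ 0 then multiplying both sides by 317^(−1) gives b ≡ 0. So 317 is not a zero-divisor.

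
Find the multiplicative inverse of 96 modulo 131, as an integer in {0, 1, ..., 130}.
Apply the extended Euclidean algorithm to (131, 96), tracking rows (r, s, t) with s·131 + t·96 = r. Each division r_prev = q·r_cur + r_new produces the new row as (previous row) − q·(current row):
  row A: (131, 1, 0)   [1·131 + 0·96 = 131]
  row B: (96, 0, 1)   [0·131 + 1·96 = 96]
  131 = 1·96 + 35   → row C = row A − 1·row B = (35, 1, −1)   [check: 1·131 − 1·96 = 35]
  96 = 2·35 + 26   → row D = row B − 2·row C = (26, −2, 3)   [check: −2·131 + 3·96 = 26]
  35 = 1·26 + 9   → row E = row C − 1·row D = (9, 3, −4)   [check: 3·131 − 4·96 = 9]
  26 = 2·9 + 8   → row F = row D − 2·row E = (8, −8, 11)   [check: −8·131 + 11·96 = 8]
  9 = 1·8 + 1   → row G = row E − 1·row F = (1, 11, −15)   [check: 11·131 − 15·96 = 1]
  8 = 8·1 + 0   → remainder 0, stop. gcd = 1 (last nonzero row G).
The gcd is 1, so 96 is invertible mod 131. The last nonzero row gives 11·131 − 15·96 = 1, so t = −15. So 96^(−1) ≡ −15 ≡ 116 (mod 131). Verify: 96 · 116 = 11136 ≡ 1 (mod 131). ✓

Final answer: 96^(−1) ≡ 116 (mod 131)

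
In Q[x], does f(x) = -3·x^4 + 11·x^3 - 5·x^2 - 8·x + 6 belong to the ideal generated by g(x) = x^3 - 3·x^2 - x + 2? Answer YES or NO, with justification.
NO

In Q[x] the ideal (g) consists of all multiples of g, so f ∈ (g) iff g | f, i.e. iff the remainder of f on division by g is 0. Divide f by g (g is monic, so eliminate the leading term of the running remainder at each step):
  leading term -3·x^4: subtract (-3·x)·g(x) = -3·x^4 + 9·x^3 + 3·x^2 - 6·x, leaving 2·x^3 - 8·x^2 - 2·x + 6
  leading term 2·x^3: subtract (2)·g(x) = 2·x^3 - 6·x^2 - 2·x + 4, leaving 2 - 2·x^2
The remainder r(x) = 2 - 2·x^2 ≠ 0 (and deg r < deg g), so g ∤ f, i.e. f ∉ (g).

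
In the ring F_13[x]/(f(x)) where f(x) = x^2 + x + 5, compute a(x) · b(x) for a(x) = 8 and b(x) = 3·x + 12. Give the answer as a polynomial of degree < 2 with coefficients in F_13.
a · b ≡ 11·x + 5 (mod f(x))

Multiply as integer polynomials: a · b = 24·x + 96. Reducing coefficients mod 13: a · b ≡ 11·x + 5. This already has degree < 2, so no reduction by f is needed. Hence a · b ≡ 11·x + 5 in F_13[x]/(f).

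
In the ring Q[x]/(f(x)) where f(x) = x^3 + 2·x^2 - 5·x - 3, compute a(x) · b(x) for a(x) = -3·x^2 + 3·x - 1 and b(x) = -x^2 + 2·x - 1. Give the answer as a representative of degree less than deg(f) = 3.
First multiply in Q[x] without reducing: a · b = 3·x^4 - 9·x^3 + 10·x^2 - 5·x + 1. Now divide by f(x) = x^3 + 2·x^2 - 5·x - 3, eliminating the leading term at each step:
  leading term 3·x^4: subtract (3·x)·f(x) = 3·x^4 + 6·x^3 - 15·x^2 - 9·x, leaving -15·x^3 + 25·x^2 + 4·x + 1
  leading term -15·x^3: subtract (-15)·f(x) = -15·x^3 - 30·x^2 + 75·x + 45, leaving 55·x^2 - 71·x - 44
The degree is now < 3, so this is the remainder. Hence a · b ≡ 55·x^2 - 71·x - 44 in Q[x]/(f).

Final answer: a · b ≡ 55·x^2 - 71·x - 44 (mod f(x))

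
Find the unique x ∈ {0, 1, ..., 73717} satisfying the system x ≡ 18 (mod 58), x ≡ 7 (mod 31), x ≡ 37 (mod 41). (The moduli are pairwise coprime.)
x ≡ 17708 (mod 73718); the representative in [0, 73718) is 17708

The moduli 58, 31, 41 are pairwise coprime, so by the CRT there is a unique solution mod 58·31·41 = 73718.
Solve by successive substitution. Start with x ≡ 18 (mod 58).
  Combine with x ≡ 7 (mod 31): write x = 18 + 58·t and require 18 + 58·t ≡ 7 (mod 31), i.e. 58·t ≡ 7 − 18 ≡ 20 (mod 31). Since 58^(−1) ≡ 23 (mod 31) (58 ≡ 27 (mod 31)), t ≡ 23·20 ≡ 26 (mod 31). So x ≡ 18 + 58·26 = 1526 (mod 1798).
  Combine with x ≡ 37 (mod 41): write x = 1526 + 1798·t and require 1526 + 1798·t ≡ 37 (mod 41), i.e. 1798·t ≡ 37 − 1526 ≡ 28 (mod 41). Since 1798^(−1) ≡ 34 (mod 41) (1798 ≡ 35 (mod 41)), t ≡ 34·28 ≡ 9 (mod 41). So x ≡ 1526 + 1798·9 = 17708 (mod 73718).
Unique solution in [0, 73718): x = 17708.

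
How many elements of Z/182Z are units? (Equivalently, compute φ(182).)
Z/182Z has φ(182) = 72 units

An element a ∈ Z/182Z is a unit iff gcd(a, 182) = 1, so the number of units is φ(182). φ is multiplicative, with φ(p^e) = p^e − p^(e−1). Factorise 182 = 2 · 7 · 13. Then
  φ(182) = (2 − 1) · (7 − 1) · (13 − 1) = 1 · 6 · 12 = 72.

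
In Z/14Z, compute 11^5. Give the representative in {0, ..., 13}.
9

Use repeated squaring. Binary(5) = 101. Walk through the bits of the exponent 5 left-to-right: at each bit after the leading one, square the running value, then multiply by 11 if the bit is 1 (always reducing mod 14):
  bit 1 = 1 (leading): start with 11.
  bit 2 = 0: square 11^2 = 121 ≡ 9 (mod 14).
  bit 3 = 1: square 9^2 = 81 ≡ 11; bit is 1, so multiply 11·11 = 121 ≡ 9 (mod 14).
Final value: 11^5 ≡ 9 (mod 14).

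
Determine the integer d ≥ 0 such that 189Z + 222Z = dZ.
In the PID Z, (a, b) is generated by gcd(a, b). Compute gcd(222, 189) with the extended Euclidean algorithm, tracking rows (r, s, t) with s·222 + t·189 = r:
  row A: (222, 1, 0)   [1·222 + 0·189 = 222]
  row B: (189, 0, 1)   [0·222 + 1·189 = 189]
  222 = 1·189 + 33   → row C = row A − 1·row B = (33, 1, −1)   [check: 1·222 − 1·189 = 33]
  189 = 5·33 + 24   → row D = row B − 5·row C = (24, −5, 6)   [check: −5·222 + 6·189 = 24]
  33 = 1·24 + 9   → row E = row C − 1·row D = (9, 6, −7)   [check: 6·222 − 7·189 = 9]
  24 = 2·9 + 6   → row F = row D − 2·row E = (6, −17, 20)   [check: −17·222 + 20·189 = 6]
  9 = 1·6 + 3   → row G = row E − 1·row F = (3, 23, −27)   [check: 23·222 − 27·189 = 3]
  6 = 2·3 + 0   → remainder 0, stop. gcd = 3 (last nonzero row G).
So gcd(189, 222) = 3, with Bézout identity 23·222 − 27·189 = 3. Containment (⊇): the Bézout identity exhibits 3 as an element of (189, 222), giving (3) ⊆ (189, 222). Containment (⊆): since 3 | 189 and 3 | 222 (189 = 3·63, 222 = 3·74), every Z-linear combination of 189 and 222 is divisible by 3, so (189, 222) ⊆ (3). Therefore (189, 222) = (3), d = 3.

Final answer: (189, 222) = (3); d = 3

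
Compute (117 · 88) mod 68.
Reduce the factors first: 117 ≡ 49, 88 ≡ 20 (mod 68), so 117 · 88 ≡ 49 · 20 (mod 68). 49 · 20 = 980. Dividing by 68: 980 = 14·68 + 28. So (117 · 88) mod 68 = 28.

Final answer: 28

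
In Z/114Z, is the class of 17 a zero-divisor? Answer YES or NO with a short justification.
gcd(17, 114) = 1, so 17 is a unit in Z/114Z (it has a multiplicative inverse). A unit cannot be a zero-divisor: if 17·b ≡ 0 then multiplying both sides by 17^(−1) gives b ≡ 0. So 17 is not a zero-divisor.

Final answer: NO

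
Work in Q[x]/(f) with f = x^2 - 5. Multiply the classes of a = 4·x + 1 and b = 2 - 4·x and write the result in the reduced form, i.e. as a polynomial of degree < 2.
a · b ≡ 4·x - 78 (mod f(x))

First multiply in Q[x] without reducing: a · b = -16·x^2 + 4·x + 2. Now divide by f(x) = x^2 - 5, eliminating the leading term at each step:
  leading term -16·x^2: subtract (-16)·f(x) = 80 - 16·x^2, leaving 4·x - 78
The degree is now < 2, so this is the remainder. Hence a · b ≡ 4·x - 78 in Q[x]/(f).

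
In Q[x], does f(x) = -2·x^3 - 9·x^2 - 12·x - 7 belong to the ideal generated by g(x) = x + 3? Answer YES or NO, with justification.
NO

In Q[x] the ideal (g) consists of all multiples of g, so f ∈ (g) iff g | f, i.e. iff the remainder of f on division by g is 0. Divide f by g (g is monic, so eliminate the leading term of the running remainder at each step):
  leading term -2·x^3: subtract (-2·x^2)·g(x) = -2·x^3 - 6·x^2, leaving -3·x^2 - 12·x - 7
  leading term -3·x^2: subtract (-3·x)·g(x) = -3·x^2 - 9·x, leaving -3·x - 7
  leading term -3·x: subtract (-3)·g(x) = -3·x - 9, leaving 2
The remainder r(x) = 2 ≠ 0 (and deg r < deg g), so g ∤ f, i.e. f ∉ (g).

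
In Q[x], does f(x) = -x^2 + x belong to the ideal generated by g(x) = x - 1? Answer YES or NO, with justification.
In Q[x] the ideal (g) consists of all multiples of g, so f ∈ (g) iff g | f, i.e. iff the remainder of f on division by g is 0. Divide f by g (g is monic, so eliminate the leading term of the running remainder at each step):
  leading term -x^2: subtract (-x)·g(x) = -x^2 + x, leaving 0
The remainder is 0, so f(x) = g(x) · h(x) with h(x) = -x. Hence g | f, i.e. f ∈ (g).

Final answer: YES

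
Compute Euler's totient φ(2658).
φ is multiplicative, with φ(p^e) = p^e − p^(e−1). Factorise 2658 = 2 · 3 · 443. Then
  φ(2658) = (2 − 1) · (3 − 1) · (443 − 1) = 1 · 2 · 442 = 884.

Final answer: φ(2658) = 884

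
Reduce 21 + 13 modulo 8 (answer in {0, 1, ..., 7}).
Reduce the summands first: 21 ≡ 5, 13 ≡ 5 (mod 8), so 21 + 13 ≡ 5 + 5 (mod 8). 5 + 5 = 10; 10 = 1·8 + 2, so (21 + 13) mod 8 = 2.

Final answer: 2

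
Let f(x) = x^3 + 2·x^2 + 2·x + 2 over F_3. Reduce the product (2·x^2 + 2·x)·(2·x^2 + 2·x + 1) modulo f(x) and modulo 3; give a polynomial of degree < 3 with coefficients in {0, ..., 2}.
Multiply as integer polynomials: a · b = 4·x^4 + 8·x^3 + 6·x^2 + 2·x. Reducing coefficients mod 3: a · b ≡ x^4 + 2·x^3 + 2·x. Now divide by f(x) = x^3 + 2·x^2 + 2·x + 2 in F_3[x], eliminating the leading term at each step:
  leading term x^4: subtract (x)·f(x) = x^4 + 2·x^3 + 2·x^2 + 2·x, leaving x^2 (coefficients mod 3)
The degree is now < 3, so this is the remainder. Hence a · b ≡ x^2 in F_3[x]/(f).

Final answer: a · b ≡ x^2 (mod f(x))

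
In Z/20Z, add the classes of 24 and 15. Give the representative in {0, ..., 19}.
19

Reduce the summands first: 24 ≡ 4 (mod 20), so 24 + 15 ≡ 4 + 15 (mod 20). 4 + 15 = 19; 19 = 0·20 + 19, so (24 + 15) mod 20 = 19.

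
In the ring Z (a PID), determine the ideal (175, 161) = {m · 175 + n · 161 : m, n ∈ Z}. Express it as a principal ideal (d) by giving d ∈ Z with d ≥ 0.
(175, 161) = (7); d = 7

In the PID Z, (a, b) is generated by gcd(a, b). Compute gcd(175, 161) with the extended Euclidean algorithm, tracking rows (r, s, t) with s·175 + t·161 = r:
  row A: (175, 1, 0)   [1·175 + 0·161 = 175]
  row B: (161, 0, 1)   [0·175 + 1·161 = 161]
  175 = 1·161 + 14   → row C = row A − 1·row B = (14, 1, −1)   [check: 1·175 − 1·161 = 14]
  161 = 11·14 + 7   → row D = row B − 11·row C = (7, −11, 12)   [check: −11·175 + 12·161 = 7]
  14 = 2·7 + 0   → remainder 0, stop. gcd = 7 (last nonzero row D).
So gcd(175, 161) = 7, with Bézout identity −11·175 + 12·161 = 7. Containment (⊇): the Bézout identity exhibits 7 as an element of (175, 161), giving (7) ⊆ (175, 161). Containment (⊆): since 7 | 175 and 7 | 161 (175 = 7·25, 161 = 7·23), every Z-linear combination of 175 and 161 is divisible by 7, so (175, 161) ⊆ (7). Therefore (175, 161) = (7), d = 7.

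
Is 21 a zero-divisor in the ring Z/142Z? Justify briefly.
gcd(21, 142) = 1, so 21 is a unit in Z/142Z (it has a multiplicative inverse). A unit cannot be a zero-divisor: if 21·b ≡ 0 then multiplying both sides by 21^(−1) gives b ≡ 0. So 21 is not a zero-divisor.

Final answer: NO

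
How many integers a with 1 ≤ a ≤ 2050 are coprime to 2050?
The number of a ∈ {1, ..., 2050} with gcd(a, 2050) = 1 is by definition Euler's totient φ(2050). φ is multiplicative, with φ(p^e) = p^e − p^(e−1). Factorise 2050 = 2 · 5^2 · 41. Then
  φ(2050) = (2 − 1) · (5^2 − 5^1) · (41 − 1) = 1 · 20 · 40 = 800.
So there are 800 such integers.

Final answer: 800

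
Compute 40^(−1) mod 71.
40^(−1) ≡ 16 (mod 71)

Apply the extended Euclidean algorithm to (71, 40), tracking rows (r, s, t) with s·71 + t·40 = r. Each division r_prev = q·r_cur + r_new produces the new row as (previous row) − q·(current row):
  row A: (71, 1, 0)   [1·71 + 0·40 = 71]
  row B: (40, 0, 1)   [0·71 + 1·40 = 40]
  71 = 1·40 + 31   → row C = row A − 1·row B = (31, 1, −1)   [check: 1·71 − 1·40 = 31]
  40 = 1·31 + 9   → row D = row B − 1·row C = (9, −1, 2)   [check: −1·71 + 2·40 = 9]
  31 = 3·9 + 4   → row E = row C − 3·row D = (4, 4, −7)   [check: 4·71 − 7·40 = 4]
  9 = 2·4 + 1   → row F = row D − 2·row E = (1, −9, 16)   [check: −9·71 + 16·40 = 1]
  4 = 4·1 + 0   → remainder 0, stop. gcd = 1 (last nonzero row F).
The gcd is 1, so 40 is invertible mod 71. The last nonzero row gives −9·71 + 16·40 = 1, so t = 16. So 40^(−1) ≡ 16 (mod 71). Verify: 40 · 16 = 640 ≡ 1 (mod 71). ✓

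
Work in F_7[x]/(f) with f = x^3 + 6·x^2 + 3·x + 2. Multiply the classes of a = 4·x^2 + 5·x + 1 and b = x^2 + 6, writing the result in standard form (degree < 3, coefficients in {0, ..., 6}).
Multiply as integer polynomials: a · b = 4·x^4 + 5·x^3 + 25·x^2 + 30·x + 6. Reducing coefficients mod 7: a · b ≡ 4·x^4 + 5·x^3 + 4·x^2 + 2·x + 6. Now divide by f(x) = x^3 + 6·x^2 + 3·x + 2 in F_7[x], eliminating the leading term at each step:
  leading term 4·x^4: subtract (4·x)·f(x) = 4·x^4 + 3·x^3 + 5·x^2 + x, leaving 2·x^3 + 6·x^2 + x + 6 (coefficients mod 7)
  leading term 2·x^3: subtract (2)·f(x) = 2·x^3 + 5·x^2 + 6·x + 4, leaving x^2 + 2·x + 2 (coefficients mod 7)
The degree is now < 3, so this is the remainder. Hence a · b ≡ x^2 + 2·x + 2 in F_7[x]/(f).

Final answer: a · b ≡ x^2 + 2·x + 2 (mod f(x))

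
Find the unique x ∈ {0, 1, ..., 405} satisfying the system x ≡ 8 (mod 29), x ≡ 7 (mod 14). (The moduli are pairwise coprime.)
x ≡ 385 (mod 406); the representative in [0, 406) is 385

The moduli 29, 14 are pairwise coprime, so by the CRT there is a unique solution mod 29·14 = 406.
Solve by successive substitution. Start with x ≡ 8 (mod 29).
  Combine with x ≡ 7 (mod 14): write x = 8 + 29·t and require 8 + 29·t ≡ 7 (mod 14), i.e. 29·t ≡ 7 − 8 ≡ 13 (mod 14). Since 29^(−1) ≡ 1 (mod 14) (29 ≡ 1 (mod 14)), t ≡ 1·13 ≡ 13 (mod 14). So x ≡ 8 + 29·13 = 385 (mod 406).
Unique solution in [0, 406): x = 385.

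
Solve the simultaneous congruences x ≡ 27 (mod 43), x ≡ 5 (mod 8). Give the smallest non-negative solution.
x ≡ 285 (mod 344); the representative in [0, 344) is 285

The moduli 43, 8 are pairwise coprime, so by the CRT there is a unique solution mod 43·8 = 344.
Solve by successive substitution. Start with x ≡ 27 (mod 43).
  Combine with x ≡ 5 (mod 8): write x = 27 + 43·t and require 27 + 43·t ≡ 5 (mod 8), i.e. 43·t ≡ 5 − 27 ≡ 2 (mod 8). Since 43^(−1) ≡ 3 (mod 8) (43 ≡ 3 (mod 8)), t ≡ 3·2 ≡ 6 (mod 8). So x ≡ 27 + 43·6 = 285 (mod 344).
Unique solution in [0, 344): x = 285.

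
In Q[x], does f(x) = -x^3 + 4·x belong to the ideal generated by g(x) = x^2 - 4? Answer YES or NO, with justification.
YES

In Q[x] the ideal (g) consists of all multiples of g, so f ∈ (g) iff g | f, i.e. iff the remainder of f on division by g is 0. Divide f by g (g is monic, so eliminate the leading term of the running remainder at each step):
  leading term -x^3: subtract (-x)·g(x) = -x^3 + 4·x, leaving 0
The remainder is 0, so f(x) = g(x) · h(x) with h(x) = -x. Hence g | f, i.e. f ∈ (g).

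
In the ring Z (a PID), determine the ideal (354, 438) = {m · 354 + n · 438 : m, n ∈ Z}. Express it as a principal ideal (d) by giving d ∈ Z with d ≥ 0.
(354, 438) = (6); d = 6

In the PID Z, (a, b) is generated by gcd(a, b). Compute gcd(438, 354) with the extended Euclidean algorithm, tracking rows (r, s, t) with s·438 + t·354 = r:
  row A: (438, 1, 0)   [1·438 + 0·354 = 438]
  row B: (354, 0, 1)   [0·438 + 1·354 = 354]
  438 = 1·354 + 84   → row C = row A − 1·row B = (84, 1, −1)   [check: 1·438 − 1·354 = 84]
  354 = 4·84 + 18   → row D = row B − 4·row C = (18, −4, 5)   [check: −4·438 + 5·354 = 18]
  84 = 4·18 + 12   → row E = row C − 4·row D = (12, 17, −21)   [check: 17·438 − 21·354 = 12]
  18 = 1·12 + 6   → row F = row D − 1·row E = (6, −21, 26)   [check: −21·438 + 26·354 = 6]
  12 = 2·6 + 0   → remainder 0, stop. gcd = 6 (last nonzero row F).
So gcd(354, 438) = 6, with Bézout identity −21·438 + 26·354 = 6. Containment (⊇): the Bézout identity exhibits 6 as an element of (354, 438), giving (6) ⊆ (354, 438). Containment (⊆): since 6 | 354 and 6 | 438 (354 = 6·59, 438 = 6·73), every Z-linear combination of 354 and 438 is divisible by 6, so (354, 438) ⊆ (6). Therefore (354, 438) = (6), d = 6.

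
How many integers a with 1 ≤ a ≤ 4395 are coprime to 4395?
2336

The number of a ∈ {1, ..., 4395} with gcd(a, 4395) = 1 is by definition Euler's totient φ(4395). φ is multiplicative, with φ(p^e) = p^e − p^(e−1). Factorise 4395 = 3 · 5 · 293. Then
  φ(4395) = (3 − 1) · (5 − 1) · (293 − 1) = 2 · 4 · 292 = 2336.
So there are 2336 such integers.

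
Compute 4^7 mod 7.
Use repeated squaring. Binary(7) = 111. Walk through the bits of the exponent 7 left-to-right: at each bit after the leading one, square the running value, then multiply by 4 if the bit is 1 (always reducing mod 7):
  bit 1 = 1 (leading): start with 4.
  bit 2 = 1: square 4^2 = 16 ≡ 2; bit is 1, so multiply 2·4 = 8 ≡ 1 (mod 7).
  bit 3 = 1: square 1^2 = 1; bit is 1, so multiply 1·4 = 4 (mod 7).
Final value: 4^7 ≡ 4 (mod 7).

Final answer: 4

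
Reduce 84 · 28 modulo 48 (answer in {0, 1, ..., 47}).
0

Reduce the factors first: 84 ≡ 36 (mod 48), so 84 · 28 ≡ 36 · 28 (mod 48). 36 · 28 = 1008. Dividing by 48: 1008 = 21·48 + 0. So (84 · 28) mod 48 = 0.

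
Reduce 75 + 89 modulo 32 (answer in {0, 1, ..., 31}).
Reduce the summands first: 75 ≡ 11, 89 ≡ 25 (mod 32), so 75 + 89 ≡ 11 + 25 (mod 32). 11 + 25 = 36; 36 = 1·32 + 4, so (75 + 89) mod 32 = 4.

Final answer: 4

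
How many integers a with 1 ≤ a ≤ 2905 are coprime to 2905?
1968

The number of a ∈ {1, ..., 2905} with gcd(a, 2905) = 1 is by definition Euler's totient φ(2905). φ is multiplicative, with φ(p^e) = p^e − p^(e−1). Factorise 2905 = 5 · 7 · 83. Then
  φ(2905) = (5 − 1) · (7 − 1) · (83 − 1) = 4 · 6 · 82 = 1968.
So there are 1968 such integers.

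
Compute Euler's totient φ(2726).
φ(2726) = 1288

φ is multiplicative, with φ(p^e) = p^e − p^(e−1). Factorise 2726 = 2 · 29 · 47. Then
  φ(2726) = (2 − 1) · (29 − 1) · (47 − 1) = 1 · 28 · 46 = 1288.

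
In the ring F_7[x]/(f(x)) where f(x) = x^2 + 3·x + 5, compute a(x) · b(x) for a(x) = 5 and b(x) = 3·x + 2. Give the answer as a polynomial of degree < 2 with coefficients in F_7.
Multiply as integer polynomials: a · b = 15·x + 10. Reducing coefficients mod 7: a · b ≡ x + 3. This already has degree < 2, so no reduction by f is needed. Hence a · b ≡ x + 3 in F_7[x]/(f).

Final answer: a · b ≡ x + 3 (mod f(x))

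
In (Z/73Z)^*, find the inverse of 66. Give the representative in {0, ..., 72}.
Apply the extended Euclidean algorithm to (73, 66), tracking rows (r, s, t) with s·73 + t·66 = r. Each division r_prev = q·r_cur + r_new produces the new row as (previous row) − q·(current row):
  row A: (73, 1, 0)   [1·73 + 0·66 = 73]
  row B: (66, 0, 1)   [0·73 + 1·66 = 66]
  73 = 1·66 + 7   → row C = row A − 1·row B = (7, 1, −1)   [check: 1·73 − 1·66 = 7]
  66 = 9·7 + 3   → row D = row B − 9·row C = (3, −9, 10)   [check: −9·73 + 10·66 = 3]
  7 = 2·3 + 1   → row E = row C − 2·row D = (1, 19, −21)   [check: 19·73 − 21·66 = 1]
  3 = 3·1 + 0   → remainder 0, stop. gcd = 1 (last nonzero row E).
The gcd is 1, so 66 is invertible mod 73. The last nonzero row gives 19·73 − 21·66 = 1, so t = −21. So 66^(−1) ≡ −21 ≡ 52 (mod 73). Verify: 66 · 52 = 3432 ≡ 1 (mod 73). ✓

Final answer: 66^(−1) ≡ 52 (mod 73)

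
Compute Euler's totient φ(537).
φ(537) = 356

φ is multiplicative, with φ(p^e) = p^e − p^(e−1). Factorise 537 = 3 · 179. Then
  φ(537) = (3 − 1) · (179 − 1) = 2 · 178 = 356.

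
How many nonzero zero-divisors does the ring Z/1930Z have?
Z/1930Z has 1161 nonzero zero-divisors

In Z/1930Z each nonzero element is either a unit (gcd with 1930 is 1) or a zero-divisor (gcd > 1). The number of units is φ(1930): factorise 1930 = 2 · 5 · 193, so φ(1930) = (2 − 1) · (5 − 1) · (193 − 1) = 1 · 4 · 192 = 768. The nonzero elements number 1930 − 1 = 1929. Hence the nonzero zero-divisors number 1929 − 768 = 1161.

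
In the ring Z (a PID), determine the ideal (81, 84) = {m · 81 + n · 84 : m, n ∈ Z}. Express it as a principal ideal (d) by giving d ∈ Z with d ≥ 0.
(81, 84) = (3); d = 3

In the PID Z, (a, b) is generated by gcd(a, b). Compute gcd(84, 81) with the extended Euclidean algorithm, tracking rows (r, s, t) with s·84 + t·81 = r:
  row A: (84, 1, 0)   [1·84 + 0·81 = 84]
  row B: (81, 0, 1)   [0·84 + 1·81 = 81]
  84 = 1·81 + 3   → row C = row A − 1·row B = (3, 1, −1)   [check: 1·84 − 1·81 = 3]
  81 = 27·3 + 0   → remainder 0, stop. gcd = 3 (last nonzero row C).
So gcd(81, 84) = 3, with Bézout identity 1·84 − 1·81 = 3. Containment (⊇): the Bézout identity exhibits 3 as an element of (81, 84), giving (3) ⊆ (81, 84). Containment (⊆): since 3 | 81 and 3 | 84 (81 = 3·27, 84 = 3·28), every Z-linear combination of 81 and 84 is divisible by 3, so (81, 84) ⊆ (3). Therefore (81, 84) = (3), d = 3.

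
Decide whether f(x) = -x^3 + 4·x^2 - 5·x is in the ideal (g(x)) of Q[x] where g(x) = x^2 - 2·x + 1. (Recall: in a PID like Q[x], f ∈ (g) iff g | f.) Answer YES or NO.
NO

In Q[x] the ideal (g) consists of all multiples of g, so f ∈ (g) iff g | f, i.e. iff the remainder of f on division by g is 0. Divide f by g (g is monic, so eliminate the leading term of the running remainder at each step):
  leading term -x^3: subtract (-x)·g(x) = -x^3 + 2·x^2 - x, leaving 2·x^2 - 4·x
  leading term 2·x^2: subtract (2)·g(x) = 2·x^2 - 4·x + 2, leaving -2
The remainder r(x) = -2 ≠ 0 (and deg r < deg g), so g ∤ f, i.e. f ∉ (g).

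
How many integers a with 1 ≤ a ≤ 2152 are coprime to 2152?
The number of a ∈ {1, ..., 2152} with gcd(a, 2152) = 1 is by definition Euler's totient φ(2152). φ is multiplicative, with φ(p^e) = p^e − p^(e−1). Factorise 2152 = 2^3 · 269. Then
  φ(2152) = (2^3 − 2^2) · (269 − 1) = 4 · 268 = 1072.
So there are 1072 such integers.

Final answer: 1072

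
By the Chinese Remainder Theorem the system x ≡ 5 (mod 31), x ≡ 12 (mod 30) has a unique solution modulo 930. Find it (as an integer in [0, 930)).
x ≡ 222 (mod 930); the representative in [0, 930) is 222

The moduli 31, 30 are pairwise coprime, so by the CRT there is a unique solution mod 31·30 = 930.
Solve by successive substitution. Start with x ≡ 5 (mod 31).
  Combine with x ≡ 12 (mod 30): write x = 5 + 31·t and require 5 + 31·t ≡ 12 (mod 30), i.e. 31·t ≡ 12 − 5 ≡ 7 (mod 30). Since 31^(−1) ≡ 1 (mod 30) (31 ≡ 1 (mod 30)), t ≡ 1·7 ≡ 7 (mod 30). So x ≡ 5 + 31·7 = 222 (mod 930).
Unique solution in [0, 930): x = 222.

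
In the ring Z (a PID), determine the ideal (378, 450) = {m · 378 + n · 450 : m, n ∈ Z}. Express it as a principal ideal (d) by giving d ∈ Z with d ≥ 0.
In the PID Z, (a, b) is generated by gcd(a, b). Compute gcd(450, 378) with the extended Euclidean algorithm, tracking rows (r, s, t) with s·450 + t·378 = r:
  row A: (450, 1, 0)   [1·450 + 0·378 = 450]
  row B: (378, 0, 1)   [0·450 + 1·378 = 378]
  450 = 1·378 + 72   → row C = row A − 1·row B = (72, 1, −1)   [check: 1·450 − 1·378 = 72]
  378 = 5·72 + 18   → row D = row B − 5·row C = (18, −5, 6)   [check: −5·450 + 6·378 = 18]
  72 = 4·18 + 0   → remainder 0, stop. gcd = 18 (last nonzero row D).
So gcd(378, 450) = 18, with Bézout identity −5·450 + 6·378 = 18. Containment (⊇): the Bézout identity exhibits 18 as an element of (378, 450), giving (18) ⊆ (378, 450). Containment (⊆): since 18 | 378 and 18 | 450 (378 = 18·21, 450 = 18·25), every Z-linear combination of 378 and 450 is divisible by 18, so (378, 450) ⊆ (18). Therefore (378, 450) = (18), d = 18.

Final answer: (378, 450) = (18); d = 18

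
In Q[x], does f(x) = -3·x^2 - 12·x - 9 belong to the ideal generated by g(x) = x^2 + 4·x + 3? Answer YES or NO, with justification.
In Q[x] the ideal (g) consists of all multiples of g, so f ∈ (g) iff g | f, i.e. iff the remainder of f on division by g is 0. Divide f by g (g is monic, so eliminate the leading term of the running remainder at each step):
  leading term -3·x^2: subtract (-3)·g(x) = -3·x^2 - 12·x - 9, leaving 0
The remainder is 0, so f(x) = g(x) · h(x) with h(x) = -3. Hence g | f, i.e. f ∈ (g).

Final answer: YES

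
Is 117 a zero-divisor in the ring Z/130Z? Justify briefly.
gcd(117, 130) = 13 > 1, so 117 is not a unit in Z/130Z. In Z/nZ every nonzero non-unit is a zero-divisor: explicitly, take b = 130/gcd = 10 ≠ 0 (mod 130); then 117·10 = 1170 = 9·130, i.e. 117·10 ≡ 0 (mod 130). So 117 is a zero-divisor.

Final answer: YES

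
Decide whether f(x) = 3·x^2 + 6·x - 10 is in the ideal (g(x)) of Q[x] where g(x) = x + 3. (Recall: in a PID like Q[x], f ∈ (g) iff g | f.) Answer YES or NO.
In Q[x] the ideal (g) consists of all multiples of g, so f ∈ (g) iff g | f, i.e. iff the remainder of f on division by g is 0. Divide f by g (g is monic, so eliminate the leading term of the running remainder at each step):
  leading term 3·x^2: subtract (3·x)·g(x) = 3·x^2 + 9·x, leaving -3·x - 10
  leading term -3·x: subtract (-3)·g(x) = -3·x - 9, leaving -1
The remainder r(x) = -1 ≠ 0 (and deg r < deg g), so g ∤ f, i.e. f ∉ (g).

Final answer: NO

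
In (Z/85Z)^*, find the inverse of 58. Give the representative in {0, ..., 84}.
58^(−1) ≡ 22 (mod 85)

Apply the extended Euclidean algorithm to (85, 58), tracking rows (r, s, t) with s·85 + t·58 = r. Each division r_prev = q·r_cur + r_new produces the new row as (previous row) − q·(current row):
  row A: (85, 1, 0)   [1·85 + 0·58 = 85]
  row B: (58, 0, 1)   [0·85 + 1·58 = 58]
  85 = 1·58 + 27   → row C = row A − 1·row B = (27, 1, −1)   [check: 1·85 − 1·58 = 27]
  58 = 2·27 + 4   → row D = row B − 2·row C = (4, −2, 3)   [check: −2·85 + 3·58 = 4]
  27 = 6·4 + 3   → row E = row C − 6·row D = (3, 13, −19)   [check: 13·85 − 19·58 = 3]
  4 = 1·3 + 1   → row F = row D − 1·row E = (1, −15, 22)   [check: −15·85 + 22·58 = 1]
  3 = 3·1 + 0   → remainder 0, stop. gcd = 1 (last nonzero row F).
The gcd is 1, so 58 is invertible mod 85. The last nonzero row gives −15·85 + 22·58 = 1, so t = 22. So 58^(−1) ≡ 22 (mod 85). Verify: 58 · 22 = 1276 ≡ 1 (mod 85). ✓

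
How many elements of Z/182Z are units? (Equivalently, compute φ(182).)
An element a ∈ Z/182Z is a unit iff gcd(a, 182) = 1, so the number of units is φ(182). φ is multiplicative, with φ(p^e) = p^e − p^(e−1). Factorise 182 = 2 · 7 · 13. Then
  φ(182) = (2 − 1) · (7 − 1) · (13 − 1) = 1 · 6 · 12 = 72.

Final answer: Z/182Z has φ(182) = 72 units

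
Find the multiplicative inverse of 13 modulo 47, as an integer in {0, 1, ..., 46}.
Apply the extended Euclidean algorithm to (47, 13), tracking rows (r, s, t) with s·47 + t·13 = r. Each division r_prev = q·r_cur + r_new produces the new row as (previous row) − q·(current row):
  row A: (47, 1, 0)   [1·47 + 0·13 = 47]
  row B: (13, 0, 1)   [0·47 + 1·13 = 13]
  47 = 3·13 + 8   → row C = row A − 3·row B = (8, 1, −3)   [check: 1·47 − 3·13 = 8]
  13 = 1·8 + 5   → row D = row B − 1·row C = (5, −1, 4)   [check: −1·47 + 4·13 = 5]
  8 = 1·5 + 3   → row E = row C − 1·row D = (3, 2, −7)   [check: 2·47 − 7·13 = 3]
  5 = 1·3 + 2   → row F = row D − 1·row E = (2, −3, 11)   [check: −3·47 + 11·13 = 2]
  3 = 1·2 + 1   → row G = row E − 1·row F = (1, 5, −18)   [check: 5·47 − 18·13 = 1]
  2 = 2·1 + 0   → remainder 0, stop. gcd = 1 (last nonzero row G).
The gcd is 1, so 13 is invertible mod 47. The last nonzero row gives 5·47 − 18·13 = 1, so t = −18. So 13^(−1) ≡ −18 ≡ 29 (mod 47). Verify: 13 · 29 = 377 ≡ 1 (mod 47). ✓

Final answer: 13^(−1) ≡ 29 (mod 47)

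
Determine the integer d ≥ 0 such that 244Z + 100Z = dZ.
In the PID Z, (a, b) is generated by gcd(a, b). Compute gcd(244, 100) with the extended Euclidean algorithm, tracking rows (r, s, t) with s·244 + t·100 = r:
  row A: (244, 1, 0)   [1·244 + 0·100 = 244]
  row B: (100, 0, 1)   [0·244 + 1·100 = 100]
  244 = 2·100 + 44   → row C = row A − 2·row B = (44, 1, −2)   [check: 1·244 − 2·100 = 44]
  100 = 2·44 + 12   → row D = row B − 2·row C = (12, −2, 5)   [check: −2·244 + 5·100 = 12]
  44 = 3·12 + 8   → row E = row C − 3·row D = (8, 7, −17)   [check: 7·244 − 17·100 = 8]
  12 = 1·8 + 4   → row F = row D − 1·row E = (4, −9, 22)   [check: −9·244 + 22·100 = 4]
  8 = 2·4 + 0   → remainder 0, stop. gcd = 4 (last nonzero row F).
So gcd(244, 100) = 4, with Bézout identity −9·244 + 22·100 = 4. Containment (⊇): the Bézout identity exhibits 4 as an element of (244, 100), giving (4) ⊆ (244, 100). Containment (⊆): since 4 | 244 and 4 | 100 (244 = 4·61, 100 = 4·25), every Z-linear combination of 244 and 100 is divisible by 4, so (244, 100) ⊆ (4). Therefore (244, 100) = (4), d = 4.

Final answer: (244, 100) = (4); d = 4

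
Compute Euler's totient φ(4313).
φ(4313) = 4068

φ is multiplicative, with φ(p^e) = p^e − p^(e−1). Factorise 4313 = 19 · 227. Then
  φ(4313) = (19 − 1) · (227 − 1) = 18 · 226 = 4068.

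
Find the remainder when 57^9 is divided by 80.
57

Use repeated squaring. Binary(9) = 1001. Walk through the bits of the exponent 9 left-to-right: at each bit after the leading one, square the running value, then multiply by 57 if the bit is 1 (always reducing mod 80):
  bit 1 = 1 (leading): start with 57.
  bit 2 = 0: square 57^2 = 3249 ≡ 49 (mod 80).
  bit 3 = 0: square 49^2 = 2401 ≡ 1 (mod 80).
  bit 4 = 1: square 1^2 = 1; bit is 1, so multiply 1·57 = 57 (mod 80).
Final value: 57^9 ≡ 57 (mod 80).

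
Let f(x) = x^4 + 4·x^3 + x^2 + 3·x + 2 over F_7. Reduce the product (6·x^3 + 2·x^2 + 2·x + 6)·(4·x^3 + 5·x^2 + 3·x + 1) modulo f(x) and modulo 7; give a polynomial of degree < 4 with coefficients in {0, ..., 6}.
Multiply as integer polynomials: a · b = 24·x^6 + 38·x^5 + 36·x^4 + 46·x^3 + 38·x^2 + 20·x + 6. Reducing coefficients mod 7: a · b ≡ 3·x^6 + 3·x^5 + x^4 + 4·x^3 + 3·x^2 + 6·x + 6. Now divide by f(x) = x^4 + 4·x^3 + x^2 + 3·x + 2 in F_7[x], eliminating the leading term at each step:
  leading term 3·x^6: subtract (3·x^2)·f(x) = 3·x^6 + 5·x^5 + 3·x^4 + 2·x^3 + 6·x^2, leaving 5·x^5 + 5·x^4 + 2·x^3 + 4·x^2 + 6·x + 6 (coefficients mod 7)
  leading term 5·x^5: subtract (5·x)·f(x) = 5·x^5 + 6·x^4 + 5·x^3 + x^2 + 3·x, leaving 6·x^4 + 4·x^3 + 3·x^2 + 3·x + 6 (coefficients mod 7)
  leading term 6·x^4: subtract (6)·f(x) = 6·x^4 + 3·x^3 + 6·x^2 + 4·x + 5, leaving x^3 + 4·x^2 + 6·x + 1 (coefficients mod 7)
The degree is now < 4, so this is the remainder. Hence a · b ≡ x^3 + 4·x^2 + 6·x + 1 in F_7[x]/(f).

Final answer: a · b ≡ x^3 + 4·x^2 + 6·x + 1 (mod f(x))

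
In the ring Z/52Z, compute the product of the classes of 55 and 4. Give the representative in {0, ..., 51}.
Reduce the factors first: 55 ≡ 3 (mod 52), so 55 · 4 ≡ 3 · 4 (mod 52). 3 · 4 = 12. Dividing by 52: 12 = 0·52 + 12. So (55 · 4) mod 52 = 12.

Final answer: 12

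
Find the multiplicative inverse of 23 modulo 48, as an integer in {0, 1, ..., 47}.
23^(−1) ≡ 23 (mod 48)

Apply the extended Euclidean algorithm to (48, 23), tracking rows (r, s, t) with s·48 + t·23 = r. Each division r_prev = q·r_cur + r_new produces the new row as (previous row) − q·(current row):
  row A: (48, 1, 0)   [1·48 + 0·23 = 48]
  row B: (23, 0, 1)   [0·48 + 1·23 = 23]
  48 = 2·23 + 2   → row C = row A − 2·row B = (2, 1, −2)   [check: 1·48 − 2·23 = 2]
  23 = 11·2 + 1   → row D = row B − 11·row C = (1, −11, 23)   [check: −11·48 + 23·23 = 1]
  2 = 2·1 + 0   → remainder 0, stop. gcd = 1 (last nonzero row D).
The gcd is 1, so 23 is invertible mod 48. The last nonzero row gives −11·48 + 23·23 = 1, so t = 23. So 23^(−1) ≡ 23 (mod 48). Verify: 23 · 23 = 529 ≡ 1 (mod 48). ✓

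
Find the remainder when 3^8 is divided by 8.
1

Use repeated squaring. Binary(8) = 1000. Walk through the bits of the exponent 8 left-to-right: at each bit after the leading one, square the running value, then multiply by 3 if the bit is 1 (always reducing mod 8):
  bit 1 = 1 (leading): start with 3.
  bit 2 = 0: square 3^2 = 9 ≡ 1 (mod 8).
  bit 3 = 0: square 1^2 = 1 (mod 8).
  bit 4 = 0: square 1^2 = 1 (mod 8).
Final value: 3^8 ≡ 1 (mod 8).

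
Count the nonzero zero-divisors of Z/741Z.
In Z/741Z each nonzero element is either a unit (gcd with 741 is 1) or a zero-divisor (gcd > 1). The number of units is φ(741): factorise 741 = 3 · 13 · 19, so φ(741) = (3 − 1) · (13 − 1) · (19 − 1) = 2 · 12 · 18 = 432. The nonzero elements number 741 − 1 = 740. Hence the nonzero zero-divisors number 740 − 432 = 308.

Final answer: Z/741Z has 308 nonzero zero-divisors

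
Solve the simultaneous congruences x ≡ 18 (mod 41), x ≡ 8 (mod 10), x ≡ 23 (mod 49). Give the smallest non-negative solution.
x ≡ 1248 (mod 20090); the representative in [0, 20090) is 1248

The moduli 41, 10, 49 are pairwise coprime, so by the CRT there is a unique solution mod 41·10·49 = 20090.
Solve by successive substitution. Start with x ≡ 18 (mod 41).
  Combine with x ≡ 8 (mod 10): write x = 18 + 41·t and require 18 + 41·t ≡ 8 (mod 10), i.e. 41·t ≡ 8 − 18 ≡ 0 (mod 10). Since 41^(−1) ≡ 1 (mod 10) (41 ≡ 1 (mod 10)), t ≡ 1·0 ≡ 0 (mod 10). So x ≡ 18 + 41·0 = 18 (mod 410).
  Combine with x ≡ 23 (mod 49): write x = 18 + 410·t and require 18 + 410·t ≡ 23 (mod 49), i.e. 410·t ≡ 23 − 18 ≡ 5 (mod 49). Since 410^(−1) ≡ 30 (mod 49) (410 ≡ 18 (mod 49)), t ≡ 30·5 ≡ 3 (mod 49). So x ≡ 18 + 410·3 = 1248 (mod 20090).
Unique solution in [0, 20090): x = 1248.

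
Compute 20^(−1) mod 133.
20^(−1) ≡ 20 (mod 133)

Apply the extended Euclidean algorithm to (133, 20), tracking rows (r, s, t) with s·133 + t·20 = r. Each division r_prev = q·r_cur + r_new produces the new row as (previous row) − q·(current row):
  row A: (133, 1, 0)   [1·133 + 0·20 = 133]
  row B: (20, 0, 1)   [0·133 + 1·20 = 20]
  133 = 6·20 + 13   → row C = row A − 6·row B = (13, 1, −6)   [check: 1·133 − 6·20 = 13]
  20 = 1·13 + 7   → row D = row B − 1·row C = (7, −1, 7)   [check: −1·133 + 7·20 = 7]
  13 = 1·7 + 6   → row E = row C − 1·row D = (6, 2, −13)   [check: 2·133 − 13·20 = 6]
  7 = 1·6 + 1   → row F = row D − 1·row E = (1, −3, 20)   [check: −3·133 + 20·20 = 1]
  6 = 6·1 + 0   → remainder 0, stop. gcd = 1 (last nonzero row F).
The gcd is 1, so 20 is invertible mod 133. The last nonzero row gives −3·133 + 20·20 = 1, so t = 20. So 20^(−1) ≡ 20 (mod 133). Verify: 20 · 20 = 400 ≡ 1 (mod 133). ✓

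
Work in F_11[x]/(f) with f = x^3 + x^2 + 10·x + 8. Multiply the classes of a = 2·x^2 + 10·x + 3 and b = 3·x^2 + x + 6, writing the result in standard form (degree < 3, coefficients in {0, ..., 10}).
a · b ≡ 8·x + 8 (mod f(x))

Multiply as integer polynomials: a · b = 6·x^4 + 32·x^3 + 31·x^2 + 63·x + 18. Reducing coefficients mod 11: a · b ≡ 6·x^4 + 10·x^3 + 9·x^2 + 8·x + 7. Now divide by f(x) = x^3 + x^2 + 10·x + 8 in F_11[x], eliminating the leading term at each step:
  leading term 6·x^4: subtract (6·x)·f(x) = 6·x^4 + 6·x^3 + 5·x^2 + 4·x, leaving 4·x^3 + 4·x^2 + 4·x + 7 (coefficients mod 11)
  leading term 4·x^3: subtract (4)·f(x) = 4·x^3 + 4·x^2 + 7·x + 10, leaving 8·x + 8 (coefficients mod 11)
The degree is now < 3, so this is the remainder. Hence a · b ≡ 8·x + 8 in F_11[x]/(f).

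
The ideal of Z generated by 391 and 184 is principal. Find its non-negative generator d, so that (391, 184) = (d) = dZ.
(391, 184) = (23); d = 23

In the PID Z, (a, b) is generated by gcd(a, b). Compute gcd(391, 184) with the extended Euclidean algorithm, tracking rows (r, s, t) with s·391 + t·184 = r:
  row A: (391, 1, 0)   [1·391 + 0·184 = 391]
  row B: (184, 0, 1)   [0·391 + 1·184 = 184]
  391 = 2·184 + 23   → row C = row A − 2·row B = (23, 1, −2)   [check: 1·391 − 2·184 = 23]
  184 = 8·23 + 0   → remainder 0, stop. gcd = 23 (last nonzero row C).
So gcd(391, 184) = 23, with Bézout identity 1·391 − 2·184 = 23. Containment (⊇): the Bézout identity exhibits 23 as an element of (391, 184), giving (23) ⊆ (391, 184). Containment (⊆): since 23 | 391 and 23 | 184 (391 = 23·17, 184 = 23·8), every Z-linear combination of 391 and 184 is divisible by 23, so (391, 184) ⊆ (23). Therefore (391, 184) = (23), d = 23.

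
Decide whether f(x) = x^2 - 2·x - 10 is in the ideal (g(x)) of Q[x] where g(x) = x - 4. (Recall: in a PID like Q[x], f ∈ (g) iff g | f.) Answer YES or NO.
NO

In Q[x] the ideal (g) consists of all multiples of g, so f ∈ (g) iff g | f, i.e. iff the remainder of f on division by g is 0. Divide f by g (g is monic, so eliminate the leading term of the running remainder at each step):
  leading term x^2: subtract (x)·g(x) = x^2 - 4·x, leaving 2·x - 10
  leading term 2·x: subtract (2)·g(x) = 2·x - 8, leaving -2
The remainder r(x) = -2 ≠ 0 (and deg r < deg g), so g ∤ f, i.e. f ∉ (g).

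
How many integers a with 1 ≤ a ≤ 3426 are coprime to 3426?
1140

The number of a ∈ {1, ..., 3426} with gcd(a, 3426) = 1 is by definition Euler's totient φ(3426). φ is multiplicative, with φ(p^e) = p^e − p^(e−1). Factorise 3426 = 2 · 3 · 571. Then
  φ(3426) = (2 − 1) · (3 − 1) · (571 − 1) = 1 · 2 · 570 = 1140.
So there are 1140 such integers.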